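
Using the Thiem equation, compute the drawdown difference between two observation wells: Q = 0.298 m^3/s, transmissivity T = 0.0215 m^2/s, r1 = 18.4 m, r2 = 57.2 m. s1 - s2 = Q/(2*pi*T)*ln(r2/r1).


Thiem equation: s1 - s2 = Q/(2*pi*T) * ln(r2/r1).
ln(r2/r1) = ln(57.2/18.4) = 1.1342.
Q/(2*pi*T) = 0.298 / (2*pi*0.0215) = 0.298 / 0.1351 = 2.206.
s1 - s2 = 2.206 * 1.1342 = 2.502 m.

2.502


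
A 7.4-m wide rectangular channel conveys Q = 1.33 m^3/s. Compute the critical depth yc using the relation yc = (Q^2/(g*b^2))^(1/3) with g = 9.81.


Using yc = (Q^2 / (g * b^2))^(1/3):
Q^2 = 1.33^2 = 1.77.
g * b^2 = 9.81 * 7.4^2 = 9.81 * 54.76 = 537.2.
Q^2 / (g*b^2) = 1.77 / 537.2 = 0.0033.
yc = 0.0033^(1/3) = 0.1488 m.

0.1488


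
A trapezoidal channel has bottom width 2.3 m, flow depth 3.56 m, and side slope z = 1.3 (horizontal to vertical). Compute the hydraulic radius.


For a trapezoidal section with side slope z:
A = (b + z*y)*y = (2.3 + 1.3*3.56)*3.56 = 24.664 m^2.
P = b + 2*y*sqrt(1 + z^2) = 2.3 + 2*3.56*sqrt(1 + 1.3^2) = 13.978 m.
R = A/P = 24.664 / 13.978 = 1.7645 m.

1.7645


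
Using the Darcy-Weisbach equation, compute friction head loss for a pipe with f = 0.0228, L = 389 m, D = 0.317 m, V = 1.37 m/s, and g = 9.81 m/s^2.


Darcy-Weisbach equation: h_f = f * (L/D) * V^2/(2g).
f * L/D = 0.0228 * 389/0.317 = 27.9785.
V^2/(2g) = 1.37^2 / (2*9.81) = 1.8769 / 19.62 = 0.0957 m.
h_f = 27.9785 * 0.0957 = 2.677 m.

2.677


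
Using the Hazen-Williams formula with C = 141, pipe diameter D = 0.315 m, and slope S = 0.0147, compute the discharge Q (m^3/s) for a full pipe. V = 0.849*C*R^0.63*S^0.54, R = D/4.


For a full circular pipe, R = D/4 = 0.315/4 = 0.0788 m.
V = 0.849 * 141 * 0.0788^0.63 * 0.0147^0.54
  = 0.849 * 141 * 0.201668 * 0.102412
  = 2.4724 m/s.
Pipe area A = pi*D^2/4 = pi*0.315^2/4 = 0.0779 m^2.
Q = A * V = 0.0779 * 2.4724 = 0.1927 m^3/s.

0.1927


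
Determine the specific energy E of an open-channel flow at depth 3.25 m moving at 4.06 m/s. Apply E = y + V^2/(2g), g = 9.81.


Specific energy E = y + V^2/(2g).
Velocity head = V^2/(2g) = 4.06^2 / (2*9.81) = 16.4836 / 19.62 = 0.8401 m.
E = 3.25 + 0.8401 = 4.0901 m.

4.0901


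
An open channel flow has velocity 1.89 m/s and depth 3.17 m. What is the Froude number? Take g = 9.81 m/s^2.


The Froude number is defined as Fr = V / sqrt(g*y).
g*y = 9.81 * 3.17 = 31.0977.
sqrt(g*y) = sqrt(31.0977) = 5.5765.
Fr = 1.89 / 5.5765 = 0.3389.

0.3389


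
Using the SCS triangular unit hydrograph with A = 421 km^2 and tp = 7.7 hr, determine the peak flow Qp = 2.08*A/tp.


SCS formula: Qp = 2.08 * A / tp.
Qp = 2.08 * 421 / 7.7
   = 875.68 / 7.7
   = 113.72 m^3/s per cm.

113.72


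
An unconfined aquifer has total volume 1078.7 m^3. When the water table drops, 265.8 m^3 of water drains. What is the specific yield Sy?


Specific yield Sy = Volume drained / Total volume.
Sy = 265.8 / 1078.7
   = 0.2464.

0.2464


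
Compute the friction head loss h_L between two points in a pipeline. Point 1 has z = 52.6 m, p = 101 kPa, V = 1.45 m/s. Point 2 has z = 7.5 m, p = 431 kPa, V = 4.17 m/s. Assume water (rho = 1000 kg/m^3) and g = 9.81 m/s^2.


Total head at each section: H = z + p/(rho*g) + V^2/(2g).
H1 = 52.6 + 101*1000/(1000*9.81) + 1.45^2/(2*9.81)
   = 52.6 + 10.296 + 0.1072
   = 63.003 m.
H2 = 7.5 + 431*1000/(1000*9.81) + 4.17^2/(2*9.81)
   = 7.5 + 43.935 + 0.8863
   = 52.321 m.
h_L = H1 - H2 = 63.003 - 52.321 = 10.682 m.

10.682


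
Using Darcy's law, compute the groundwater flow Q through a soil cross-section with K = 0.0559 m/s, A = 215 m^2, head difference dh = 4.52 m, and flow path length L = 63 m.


Darcy's law: Q = K * A * i, where i = dh/L.
Hydraulic gradient i = 4.52 / 63 = 0.071746.
Q = 0.0559 * 215 * 0.071746
  = 0.8623 m^3/s.

0.8623


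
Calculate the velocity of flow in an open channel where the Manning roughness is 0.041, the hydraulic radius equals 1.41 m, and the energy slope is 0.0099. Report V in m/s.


Manning's equation gives V = (1/n) * R^(2/3) * S^(1/2).
First, compute R^(2/3) = 1.41^(2/3) = 1.2574.
Next, S^(1/2) = 0.0099^(1/2) = 0.099499.
Then 1/n = 1/0.041 = 24.39.
V = 24.39 * 1.2574 * 0.099499 = 3.0515 m/s.

3.0515


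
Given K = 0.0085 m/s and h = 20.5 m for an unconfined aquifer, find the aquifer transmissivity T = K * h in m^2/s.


Transmissivity is defined as T = K * h.
T = 0.0085 * 20.5
  = 0.1743 m^2/s.

0.1743


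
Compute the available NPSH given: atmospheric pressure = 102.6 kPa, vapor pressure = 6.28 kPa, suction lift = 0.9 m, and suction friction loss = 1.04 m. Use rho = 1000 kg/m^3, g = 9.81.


NPSHa = p_atm/(rho*g) - z_s - hf_s - p_vap/(rho*g).
p_atm/(rho*g) = 102.6*1000 / (1000*9.81) = 10.459 m.
p_vap/(rho*g) = 6.28*1000 / (1000*9.81) = 0.64 m.
NPSHa = 10.459 - 0.9 - 1.04 - 0.64
      = 7.88 m.

7.88


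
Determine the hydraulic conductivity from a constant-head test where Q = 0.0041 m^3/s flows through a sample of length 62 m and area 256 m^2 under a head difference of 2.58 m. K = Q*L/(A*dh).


From K = Q*L / (A*dh):
Numerator: Q*L = 0.0041 * 62 = 0.2542.
Denominator: A*dh = 256 * 2.58 = 660.48.
K = 0.2542 / 660.48 = 0.000385 m/s.

0.000385


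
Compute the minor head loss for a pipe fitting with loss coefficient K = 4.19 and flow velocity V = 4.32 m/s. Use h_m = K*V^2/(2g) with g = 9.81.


Minor loss formula: h_m = K * V^2/(2g).
V^2 = 4.32^2 = 18.6624.
V^2/(2g) = 18.6624 / 19.62 = 0.9512 m.
h_m = 4.19 * 0.9512 = 3.9855 m.

3.9855


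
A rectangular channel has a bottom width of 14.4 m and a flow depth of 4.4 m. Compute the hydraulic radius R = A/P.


For a rectangular section:
Flow area A = b * y = 14.4 * 4.4 = 63.36 m^2.
Wetted perimeter P = b + 2y = 14.4 + 2*4.4 = 23.2 m.
Hydraulic radius R = A/P = 63.36 / 23.2 = 2.731 m.

2.731


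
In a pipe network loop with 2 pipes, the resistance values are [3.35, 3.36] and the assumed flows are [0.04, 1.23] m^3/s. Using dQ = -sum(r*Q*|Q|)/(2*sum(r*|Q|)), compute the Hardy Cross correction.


Numerator terms (r*Q*|Q|): 3.35*0.04*|0.04| = 0.0054; 3.36*1.23*|1.23| = 5.0833.
Sum of numerator = 5.0887.
Denominator terms (r*|Q|): 3.35*|0.04| = 0.134; 3.36*|1.23| = 4.1328.
2 * sum of denominator = 2 * 4.2668 = 8.5336.
dQ = -5.0887 / 8.5336 = -0.5963 m^3/s.

-0.5963


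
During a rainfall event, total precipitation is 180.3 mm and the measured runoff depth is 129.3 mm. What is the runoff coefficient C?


The runoff coefficient C = runoff depth / rainfall depth.
C = 129.3 / 180.3
  = 0.7171.

0.7171


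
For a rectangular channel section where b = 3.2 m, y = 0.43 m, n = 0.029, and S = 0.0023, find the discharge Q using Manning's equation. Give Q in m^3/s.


For a rectangular channel, the cross-sectional area A = b * y = 3.2 * 0.43 = 1.38 m^2.
The wetted perimeter P = b + 2y = 3.2 + 2*0.43 = 4.06 m.
Hydraulic radius R = A/P = 1.38/4.06 = 0.3389 m.
Velocity V = (1/n)*R^(2/3)*S^(1/2) = (1/0.029)*0.3389^(2/3)*0.0023^(1/2) = 0.8039 m/s.
Discharge Q = A * V = 1.38 * 0.8039 = 1.106 m^3/s.

1.106


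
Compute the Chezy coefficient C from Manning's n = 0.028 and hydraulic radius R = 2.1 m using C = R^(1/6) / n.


The Chezy coefficient relates to Manning's n through C = R^(1/6) / n.
R^(1/6) = 2.1^(1/6) = 1.131627.
C = 1.131627 / 0.028 = 40.42 m^(1/2)/s.

40.42


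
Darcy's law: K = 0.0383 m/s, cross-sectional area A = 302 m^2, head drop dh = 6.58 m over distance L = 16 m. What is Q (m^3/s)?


Darcy's law: Q = K * A * i, where i = dh/L.
Hydraulic gradient i = 6.58 / 16 = 0.41125.
Q = 0.0383 * 302 * 0.41125
  = 4.7568 m^3/s.

4.7568


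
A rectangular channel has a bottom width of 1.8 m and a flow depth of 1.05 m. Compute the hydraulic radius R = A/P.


For a rectangular section:
Flow area A = b * y = 1.8 * 1.05 = 1.89 m^2.
Wetted perimeter P = b + 2y = 1.8 + 2*1.05 = 3.9 m.
Hydraulic radius R = A/P = 1.89 / 3.9 = 0.4846 m.

0.4846


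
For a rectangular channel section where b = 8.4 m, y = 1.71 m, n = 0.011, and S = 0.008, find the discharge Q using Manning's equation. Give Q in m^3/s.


For a rectangular channel, the cross-sectional area A = b * y = 8.4 * 1.71 = 14.36 m^2.
The wetted perimeter P = b + 2y = 8.4 + 2*1.71 = 11.82 m.
Hydraulic radius R = A/P = 14.36/11.82 = 1.2152 m.
Velocity V = (1/n)*R^(2/3)*S^(1/2) = (1/0.011)*1.2152^(2/3)*0.008^(1/2) = 9.2596 m/s.
Discharge Q = A * V = 14.36 * 9.2596 = 133.004 m^3/s.

133.004


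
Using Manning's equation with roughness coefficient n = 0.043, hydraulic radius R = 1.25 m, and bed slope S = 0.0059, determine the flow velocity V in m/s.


Manning's equation gives V = (1/n) * R^(2/3) * S^(1/2).
First, compute R^(2/3) = 1.25^(2/3) = 1.1604.
Next, S^(1/2) = 0.0059^(1/2) = 0.076811.
Then 1/n = 1/0.043 = 23.26.
V = 23.26 * 1.1604 * 0.076811 = 2.0728 m/s.

2.0728


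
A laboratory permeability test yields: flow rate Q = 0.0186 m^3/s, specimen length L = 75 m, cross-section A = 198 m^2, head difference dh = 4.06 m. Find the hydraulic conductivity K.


From K = Q*L / (A*dh):
Numerator: Q*L = 0.0186 * 75 = 1.395.
Denominator: A*dh = 198 * 4.06 = 803.88.
K = 1.395 / 803.88 = 0.001735 m/s.

0.001735


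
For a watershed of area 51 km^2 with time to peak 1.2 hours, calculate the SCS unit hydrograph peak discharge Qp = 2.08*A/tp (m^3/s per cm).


SCS formula: Qp = 2.08 * A / tp.
Qp = 2.08 * 51 / 1.2
   = 106.08 / 1.2
   = 88.4 m^3/s per cm.

88.4


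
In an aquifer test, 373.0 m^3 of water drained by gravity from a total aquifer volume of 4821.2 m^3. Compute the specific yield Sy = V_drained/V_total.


Specific yield Sy = Volume drained / Total volume.
Sy = 373.0 / 4821.2
   = 0.0774.

0.0774


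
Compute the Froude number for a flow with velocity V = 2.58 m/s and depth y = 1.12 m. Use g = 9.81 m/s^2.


The Froude number is defined as Fr = V / sqrt(g*y).
g*y = 9.81 * 1.12 = 10.9872.
sqrt(g*y) = sqrt(10.9872) = 3.3147.
Fr = 2.58 / 3.3147 = 0.7784.

0.7784


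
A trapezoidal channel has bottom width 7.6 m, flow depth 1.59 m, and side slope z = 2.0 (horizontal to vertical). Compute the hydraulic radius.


For a trapezoidal section with side slope z:
A = (b + z*y)*y = (7.6 + 2.0*1.59)*1.59 = 17.14 m^2.
P = b + 2*y*sqrt(1 + z^2) = 7.6 + 2*1.59*sqrt(1 + 2.0^2) = 14.711 m.
R = A/P = 17.14 / 14.711 = 1.1652 m.

1.1652


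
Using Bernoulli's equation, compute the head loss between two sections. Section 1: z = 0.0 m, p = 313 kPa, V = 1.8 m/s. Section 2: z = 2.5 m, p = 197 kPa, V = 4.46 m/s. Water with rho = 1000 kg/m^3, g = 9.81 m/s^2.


Total head at each section: H = z + p/(rho*g) + V^2/(2g).
H1 = 0.0 + 313*1000/(1000*9.81) + 1.8^2/(2*9.81)
   = 0.0 + 31.906 + 0.1651
   = 32.071 m.
H2 = 2.5 + 197*1000/(1000*9.81) + 4.46^2/(2*9.81)
   = 2.5 + 20.082 + 1.0138
   = 23.595 m.
h_L = H1 - H2 = 32.071 - 23.595 = 8.476 m.

8.476


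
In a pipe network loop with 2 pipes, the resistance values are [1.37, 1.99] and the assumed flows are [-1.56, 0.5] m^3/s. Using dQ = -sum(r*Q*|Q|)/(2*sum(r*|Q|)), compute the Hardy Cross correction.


Numerator terms (r*Q*|Q|): 1.37*-1.56*|-1.56| = -3.334; 1.99*0.5*|0.5| = 0.4975.
Sum of numerator = -2.8365.
Denominator terms (r*|Q|): 1.37*|-1.56| = 2.1372; 1.99*|0.5| = 0.995.
2 * sum of denominator = 2 * 3.1322 = 6.2644.
dQ = --2.8365 / 6.2644 = 0.4528 m^3/s.

0.4528


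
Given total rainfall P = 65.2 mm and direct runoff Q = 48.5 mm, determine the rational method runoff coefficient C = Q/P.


The runoff coefficient C = runoff depth / rainfall depth.
C = 48.5 / 65.2
  = 0.7439.

0.7439


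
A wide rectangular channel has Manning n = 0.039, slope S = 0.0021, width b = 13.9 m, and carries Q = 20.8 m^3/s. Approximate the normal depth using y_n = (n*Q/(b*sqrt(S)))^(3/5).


We use the wide-channel approximation y_n = (n*Q/(b*sqrt(S)))^(3/5).
sqrt(S) = sqrt(0.0021) = 0.045826.
Numerator: n*Q = 0.039 * 20.8 = 0.8112.
Denominator: b*sqrt(S) = 13.9 * 0.045826 = 0.636981.
arg = 1.2735.
y_n = 1.2735^(3/5) = 1.1561 m.

1.1561


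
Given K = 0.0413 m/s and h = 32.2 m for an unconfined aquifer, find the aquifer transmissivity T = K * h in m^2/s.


Transmissivity is defined as T = K * h.
T = 0.0413 * 32.2
  = 1.3299 m^2/s.

1.3299


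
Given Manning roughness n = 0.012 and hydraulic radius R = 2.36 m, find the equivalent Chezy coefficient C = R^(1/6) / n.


The Chezy coefficient relates to Manning's n through C = R^(1/6) / n.
R^(1/6) = 2.36^(1/6) = 1.153857.
C = 1.153857 / 0.012 = 96.15 m^(1/2)/s.

96.15


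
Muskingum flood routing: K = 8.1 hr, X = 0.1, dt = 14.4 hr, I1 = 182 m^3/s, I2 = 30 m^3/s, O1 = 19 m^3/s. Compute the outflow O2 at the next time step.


Muskingum coefficients:
denom = 2*K*(1-X) + dt = 2*8.1*(1-0.1) + 14.4 = 28.98.
C0 = (dt - 2*K*X)/denom = (14.4 - 2*8.1*0.1)/28.98 = 0.441.
C1 = (dt + 2*K*X)/denom = (14.4 + 2*8.1*0.1)/28.98 = 0.5528.
C2 = (2*K*(1-X) - dt)/denom = 0.0062.
O2 = C0*I2 + C1*I1 + C2*O1
   = 0.441*30 + 0.5528*182 + 0.0062*19
   = 113.96 m^3/s.

113.96


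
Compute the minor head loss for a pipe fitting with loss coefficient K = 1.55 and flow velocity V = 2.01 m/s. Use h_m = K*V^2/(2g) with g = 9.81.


Minor loss formula: h_m = K * V^2/(2g).
V^2 = 2.01^2 = 4.0401.
V^2/(2g) = 4.0401 / 19.62 = 0.2059 m.
h_m = 1.55 * 0.2059 = 0.3192 m.

0.3192


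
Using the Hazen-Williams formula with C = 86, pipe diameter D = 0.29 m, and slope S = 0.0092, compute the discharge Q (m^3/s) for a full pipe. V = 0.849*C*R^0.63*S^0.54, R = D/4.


For a full circular pipe, R = D/4 = 0.29/4 = 0.0725 m.
V = 0.849 * 86 * 0.0725^0.63 * 0.0092^0.54
  = 0.849 * 86 * 0.191431 * 0.079514
  = 1.1114 m/s.
Pipe area A = pi*D^2/4 = pi*0.29^2/4 = 0.0661 m^2.
Q = A * V = 0.0661 * 1.1114 = 0.0734 m^3/s.

0.0734


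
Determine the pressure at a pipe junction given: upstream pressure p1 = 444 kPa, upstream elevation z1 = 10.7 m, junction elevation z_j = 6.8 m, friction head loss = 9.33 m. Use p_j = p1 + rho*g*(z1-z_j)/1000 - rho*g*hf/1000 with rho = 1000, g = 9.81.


Junction pressure: p_j = p1 + rho*g*(z1 - z_j)/1000 - rho*g*hf/1000.
Elevation term = 1000*9.81*(10.7 - 6.8)/1000 = 38.259 kPa.
Friction term = 1000*9.81*9.33/1000 = 91.527 kPa.
p_j = 444 + 38.259 - 91.527 = 390.73 kPa.

390.73


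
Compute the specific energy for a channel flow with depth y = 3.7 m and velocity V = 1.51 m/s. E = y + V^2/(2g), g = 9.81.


Specific energy E = y + V^2/(2g).
Velocity head = V^2/(2g) = 1.51^2 / (2*9.81) = 2.2801 / 19.62 = 0.1162 m.
E = 3.7 + 0.1162 = 3.8162 m.

3.8162


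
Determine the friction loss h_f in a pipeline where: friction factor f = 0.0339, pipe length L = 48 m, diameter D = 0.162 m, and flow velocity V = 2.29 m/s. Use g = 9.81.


Darcy-Weisbach equation: h_f = f * (L/D) * V^2/(2g).
f * L/D = 0.0339 * 48/0.162 = 10.0444.
V^2/(2g) = 2.29^2 / (2*9.81) = 5.2441 / 19.62 = 0.2673 m.
h_f = 10.0444 * 0.2673 = 2.685 m.

2.685


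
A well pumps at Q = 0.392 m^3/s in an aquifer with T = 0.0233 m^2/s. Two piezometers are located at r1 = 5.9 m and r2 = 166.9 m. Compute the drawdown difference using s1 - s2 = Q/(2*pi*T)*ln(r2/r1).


Thiem equation: s1 - s2 = Q/(2*pi*T) * ln(r2/r1).
ln(r2/r1) = ln(166.9/5.9) = 3.3424.
Q/(2*pi*T) = 0.392 / (2*pi*0.0233) = 0.392 / 0.1464 = 2.6776.
s1 - s2 = 2.6776 * 3.3424 = 8.9498 m.

8.9498


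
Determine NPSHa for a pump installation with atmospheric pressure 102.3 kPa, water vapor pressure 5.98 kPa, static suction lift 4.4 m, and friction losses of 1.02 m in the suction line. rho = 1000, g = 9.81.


NPSHa = p_atm/(rho*g) - z_s - hf_s - p_vap/(rho*g).
p_atm/(rho*g) = 102.3*1000 / (1000*9.81) = 10.428 m.
p_vap/(rho*g) = 5.98*1000 / (1000*9.81) = 0.61 m.
NPSHa = 10.428 - 4.4 - 1.02 - 0.61
      = 4.4 m.

4.4


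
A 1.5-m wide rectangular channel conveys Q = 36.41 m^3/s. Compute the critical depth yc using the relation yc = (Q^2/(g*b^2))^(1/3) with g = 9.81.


Using yc = (Q^2 / (g * b^2))^(1/3):
Q^2 = 36.41^2 = 1325.69.
g * b^2 = 9.81 * 1.5^2 = 9.81 * 2.25 = 22.07.
Q^2 / (g*b^2) = 1325.69 / 22.07 = 60.0675.
yc = 60.0675^(1/3) = 3.9162 m.

3.9162


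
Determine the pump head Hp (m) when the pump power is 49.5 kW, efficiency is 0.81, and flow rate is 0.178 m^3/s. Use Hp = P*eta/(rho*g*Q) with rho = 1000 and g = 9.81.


Pump head formula: Hp = P * eta / (rho * g * Q).
Numerator: P * eta = 49.5 * 1000 * 0.81 = 40095.0 W.
Denominator: rho * g * Q = 1000 * 9.81 * 0.178 = 1746.18.
Hp = 40095.0 / 1746.18 = 22.96 m.

22.96


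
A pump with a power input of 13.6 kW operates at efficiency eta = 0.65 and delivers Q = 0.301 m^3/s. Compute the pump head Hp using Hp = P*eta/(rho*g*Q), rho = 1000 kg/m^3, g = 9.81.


Pump head formula: Hp = P * eta / (rho * g * Q).
Numerator: P * eta = 13.6 * 1000 * 0.65 = 8840.0 W.
Denominator: rho * g * Q = 1000 * 9.81 * 0.301 = 2952.81.
Hp = 8840.0 / 2952.81 = 2.99 m.

2.99


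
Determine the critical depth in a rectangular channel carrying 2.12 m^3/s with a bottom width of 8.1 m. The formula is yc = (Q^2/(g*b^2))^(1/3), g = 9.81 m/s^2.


Using yc = (Q^2 / (g * b^2))^(1/3):
Q^2 = 2.12^2 = 4.49.
g * b^2 = 9.81 * 8.1^2 = 9.81 * 65.61 = 643.63.
Q^2 / (g*b^2) = 4.49 / 643.63 = 0.007.
yc = 0.007^(1/3) = 0.1911 m.

0.1911


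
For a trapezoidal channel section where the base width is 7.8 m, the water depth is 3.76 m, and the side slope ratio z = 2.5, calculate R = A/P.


For a trapezoidal section with side slope z:
A = (b + z*y)*y = (7.8 + 2.5*3.76)*3.76 = 64.672 m^2.
P = b + 2*y*sqrt(1 + z^2) = 7.8 + 2*3.76*sqrt(1 + 2.5^2) = 28.048 m.
R = A/P = 64.672 / 28.048 = 2.3057 m.

2.3057


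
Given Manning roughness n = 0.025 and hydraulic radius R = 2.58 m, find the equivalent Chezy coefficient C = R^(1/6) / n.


The Chezy coefficient relates to Manning's n through C = R^(1/6) / n.
R^(1/6) = 2.58^(1/6) = 1.171125.
C = 1.171125 / 0.025 = 46.85 m^(1/2)/s.

46.85


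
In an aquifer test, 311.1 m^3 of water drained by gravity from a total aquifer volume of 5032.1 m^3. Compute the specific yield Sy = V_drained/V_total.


Specific yield Sy = Volume drained / Total volume.
Sy = 311.1 / 5032.1
   = 0.0618.

0.0618


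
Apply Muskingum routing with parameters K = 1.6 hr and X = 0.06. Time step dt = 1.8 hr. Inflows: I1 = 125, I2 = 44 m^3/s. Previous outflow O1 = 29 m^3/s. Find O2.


Muskingum coefficients:
denom = 2*K*(1-X) + dt = 2*1.6*(1-0.06) + 1.8 = 4.808.
C0 = (dt - 2*K*X)/denom = (1.8 - 2*1.6*0.06)/4.808 = 0.3344.
C1 = (dt + 2*K*X)/denom = (1.8 + 2*1.6*0.06)/4.808 = 0.4143.
C2 = (2*K*(1-X) - dt)/denom = 0.2512.
O2 = C0*I2 + C1*I1 + C2*O1
   = 0.3344*44 + 0.4143*125 + 0.2512*29
   = 73.79 m^3/s.

73.79


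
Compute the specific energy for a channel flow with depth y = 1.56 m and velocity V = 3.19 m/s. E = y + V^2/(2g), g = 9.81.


Specific energy E = y + V^2/(2g).
Velocity head = V^2/(2g) = 3.19^2 / (2*9.81) = 10.1761 / 19.62 = 0.5187 m.
E = 1.56 + 0.5187 = 2.0787 m.

2.0787


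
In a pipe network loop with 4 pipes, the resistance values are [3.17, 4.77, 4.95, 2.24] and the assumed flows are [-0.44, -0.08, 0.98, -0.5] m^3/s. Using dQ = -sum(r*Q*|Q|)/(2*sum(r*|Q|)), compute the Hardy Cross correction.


Numerator terms (r*Q*|Q|): 3.17*-0.44*|-0.44| = -0.6137; 4.77*-0.08*|-0.08| = -0.0305; 4.95*0.98*|0.98| = 4.754; 2.24*-0.5*|-0.5| = -0.56.
Sum of numerator = 3.5497.
Denominator terms (r*|Q|): 3.17*|-0.44| = 1.3948; 4.77*|-0.08| = 0.3816; 4.95*|0.98| = 4.851; 2.24*|-0.5| = 1.12.
2 * sum of denominator = 2 * 7.7474 = 15.4948.
dQ = -3.5497 / 15.4948 = -0.2291 m^3/s.

-0.2291


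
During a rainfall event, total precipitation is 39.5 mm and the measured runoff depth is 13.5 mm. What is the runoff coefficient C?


The runoff coefficient C = runoff depth / rainfall depth.
C = 13.5 / 39.5
  = 0.3418.

0.3418


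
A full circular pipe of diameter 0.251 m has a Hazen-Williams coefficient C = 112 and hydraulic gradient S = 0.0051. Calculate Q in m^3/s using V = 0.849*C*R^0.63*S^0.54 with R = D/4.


For a full circular pipe, R = D/4 = 0.251/4 = 0.0628 m.
V = 0.849 * 112 * 0.0628^0.63 * 0.0051^0.54
  = 0.849 * 112 * 0.174782 * 0.057821
  = 0.961 m/s.
Pipe area A = pi*D^2/4 = pi*0.251^2/4 = 0.0495 m^2.
Q = A * V = 0.0495 * 0.961 = 0.0475 m^3/s.

0.0475


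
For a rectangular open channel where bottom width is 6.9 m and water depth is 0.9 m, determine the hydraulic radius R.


For a rectangular section:
Flow area A = b * y = 6.9 * 0.9 = 6.21 m^2.
Wetted perimeter P = b + 2y = 6.9 + 2*0.9 = 8.7 m.
Hydraulic radius R = A/P = 6.21 / 8.7 = 0.7138 m.

0.7138


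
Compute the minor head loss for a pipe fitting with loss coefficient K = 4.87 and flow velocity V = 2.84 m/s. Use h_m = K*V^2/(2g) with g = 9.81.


Minor loss formula: h_m = K * V^2/(2g).
V^2 = 2.84^2 = 8.0656.
V^2/(2g) = 8.0656 / 19.62 = 0.4111 m.
h_m = 4.87 * 0.4111 = 2.002 m.

2.002


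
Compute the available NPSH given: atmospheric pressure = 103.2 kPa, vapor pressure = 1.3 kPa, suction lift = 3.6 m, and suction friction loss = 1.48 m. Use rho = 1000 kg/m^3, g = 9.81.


NPSHa = p_atm/(rho*g) - z_s - hf_s - p_vap/(rho*g).
p_atm/(rho*g) = 103.2*1000 / (1000*9.81) = 10.52 m.
p_vap/(rho*g) = 1.3*1000 / (1000*9.81) = 0.133 m.
NPSHa = 10.52 - 3.6 - 1.48 - 0.133
      = 5.31 m.

5.31


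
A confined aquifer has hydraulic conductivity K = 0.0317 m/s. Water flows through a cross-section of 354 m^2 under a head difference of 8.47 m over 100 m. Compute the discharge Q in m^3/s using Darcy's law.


Darcy's law: Q = K * A * i, where i = dh/L.
Hydraulic gradient i = 8.47 / 100 = 0.0847.
Q = 0.0317 * 354 * 0.0847
  = 0.9505 m^3/s.

0.9505


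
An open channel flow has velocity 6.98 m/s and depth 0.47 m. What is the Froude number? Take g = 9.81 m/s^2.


The Froude number is defined as Fr = V / sqrt(g*y).
g*y = 9.81 * 0.47 = 4.6107.
sqrt(g*y) = sqrt(4.6107) = 2.1473.
Fr = 6.98 / 2.1473 = 3.2507.

3.2507


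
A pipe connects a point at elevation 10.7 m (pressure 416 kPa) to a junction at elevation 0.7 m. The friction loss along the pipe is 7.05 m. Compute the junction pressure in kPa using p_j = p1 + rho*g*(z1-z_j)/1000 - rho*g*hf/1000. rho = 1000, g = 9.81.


Junction pressure: p_j = p1 + rho*g*(z1 - z_j)/1000 - rho*g*hf/1000.
Elevation term = 1000*9.81*(10.7 - 0.7)/1000 = 98.1 kPa.
Friction term = 1000*9.81*7.05/1000 = 69.16 kPa.
p_j = 416 + 98.1 - 69.16 = 444.94 kPa.

444.94


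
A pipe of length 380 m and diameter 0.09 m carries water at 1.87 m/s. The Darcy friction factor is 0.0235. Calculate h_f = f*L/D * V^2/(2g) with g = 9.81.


Darcy-Weisbach equation: h_f = f * (L/D) * V^2/(2g).
f * L/D = 0.0235 * 380/0.09 = 99.2222.
V^2/(2g) = 1.87^2 / (2*9.81) = 3.4969 / 19.62 = 0.1782 m.
h_f = 99.2222 * 0.1782 = 17.685 m.

17.685


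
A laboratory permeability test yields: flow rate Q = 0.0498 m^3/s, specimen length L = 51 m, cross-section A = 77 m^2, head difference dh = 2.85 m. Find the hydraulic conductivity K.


From K = Q*L / (A*dh):
Numerator: Q*L = 0.0498 * 51 = 2.5398.
Denominator: A*dh = 77 * 2.85 = 219.45.
K = 2.5398 / 219.45 = 0.011573 m/s.

0.011573


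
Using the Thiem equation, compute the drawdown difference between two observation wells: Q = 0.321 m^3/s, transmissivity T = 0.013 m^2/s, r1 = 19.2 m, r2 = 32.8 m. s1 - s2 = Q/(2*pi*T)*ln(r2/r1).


Thiem equation: s1 - s2 = Q/(2*pi*T) * ln(r2/r1).
ln(r2/r1) = ln(32.8/19.2) = 0.5355.
Q/(2*pi*T) = 0.321 / (2*pi*0.013) = 0.321 / 0.0817 = 3.9299.
s1 - s2 = 3.9299 * 0.5355 = 2.1045 m.

2.1045


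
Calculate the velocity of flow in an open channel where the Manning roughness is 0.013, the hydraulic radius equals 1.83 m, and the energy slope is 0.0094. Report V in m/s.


Manning's equation gives V = (1/n) * R^(2/3) * S^(1/2).
First, compute R^(2/3) = 1.83^(2/3) = 1.4961.
Next, S^(1/2) = 0.0094^(1/2) = 0.096954.
Then 1/n = 1/0.013 = 76.92.
V = 76.92 * 1.4961 * 0.096954 = 11.158 m/s.

11.158


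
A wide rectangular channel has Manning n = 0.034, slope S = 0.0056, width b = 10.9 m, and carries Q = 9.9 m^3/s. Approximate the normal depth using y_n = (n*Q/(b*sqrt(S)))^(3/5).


We use the wide-channel approximation y_n = (n*Q/(b*sqrt(S)))^(3/5).
sqrt(S) = sqrt(0.0056) = 0.074833.
Numerator: n*Q = 0.034 * 9.9 = 0.3366.
Denominator: b*sqrt(S) = 10.9 * 0.074833 = 0.81568.
arg = 0.4127.
y_n = 0.4127^(3/5) = 0.588 m.

0.588


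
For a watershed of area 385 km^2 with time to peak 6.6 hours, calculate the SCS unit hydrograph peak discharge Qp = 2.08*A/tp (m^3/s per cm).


SCS formula: Qp = 2.08 * A / tp.
Qp = 2.08 * 385 / 6.6
   = 800.8 / 6.6
   = 121.33 m^3/s per cm.

121.33


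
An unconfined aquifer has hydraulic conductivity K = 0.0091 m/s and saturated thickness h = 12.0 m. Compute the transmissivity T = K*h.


Transmissivity is defined as T = K * h.
T = 0.0091 * 12.0
  = 0.1092 m^2/s.

0.1092


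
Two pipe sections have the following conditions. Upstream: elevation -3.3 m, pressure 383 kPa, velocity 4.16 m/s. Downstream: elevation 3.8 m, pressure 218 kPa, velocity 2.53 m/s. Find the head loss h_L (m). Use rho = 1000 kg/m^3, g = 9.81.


Total head at each section: H = z + p/(rho*g) + V^2/(2g).
H1 = -3.3 + 383*1000/(1000*9.81) + 4.16^2/(2*9.81)
   = -3.3 + 39.042 + 0.882
   = 36.624 m.
H2 = 3.8 + 218*1000/(1000*9.81) + 2.53^2/(2*9.81)
   = 3.8 + 22.222 + 0.3262
   = 26.348 m.
h_L = H1 - H2 = 36.624 - 26.348 = 10.275 m.

10.275


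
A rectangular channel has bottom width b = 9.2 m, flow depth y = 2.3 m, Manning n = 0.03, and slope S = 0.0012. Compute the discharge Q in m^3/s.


For a rectangular channel, the cross-sectional area A = b * y = 9.2 * 2.3 = 21.16 m^2.
The wetted perimeter P = b + 2y = 9.2 + 2*2.3 = 13.8 m.
Hydraulic radius R = A/P = 21.16/13.8 = 1.5333 m.
Velocity V = (1/n)*R^(2/3)*S^(1/2) = (1/0.03)*1.5333^(2/3)*0.0012^(1/2) = 1.5354 m/s.
Discharge Q = A * V = 21.16 * 1.5354 = 32.489 m^3/s.

32.489


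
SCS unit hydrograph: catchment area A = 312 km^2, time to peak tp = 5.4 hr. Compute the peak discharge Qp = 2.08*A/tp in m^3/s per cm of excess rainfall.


SCS formula: Qp = 2.08 * A / tp.
Qp = 2.08 * 312 / 5.4
   = 648.96 / 5.4
   = 120.18 m^3/s per cm.

120.18


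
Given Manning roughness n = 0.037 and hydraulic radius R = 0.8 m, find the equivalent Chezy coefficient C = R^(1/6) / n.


The Chezy coefficient relates to Manning's n through C = R^(1/6) / n.
R^(1/6) = 0.8^(1/6) = 0.963492.
C = 0.963492 / 0.037 = 26.04 m^(1/2)/s.

26.04


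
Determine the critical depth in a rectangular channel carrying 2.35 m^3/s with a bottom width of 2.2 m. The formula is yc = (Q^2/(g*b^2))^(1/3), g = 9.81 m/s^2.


Using yc = (Q^2 / (g * b^2))^(1/3):
Q^2 = 2.35^2 = 5.52.
g * b^2 = 9.81 * 2.2^2 = 9.81 * 4.84 = 47.48.
Q^2 / (g*b^2) = 5.52 / 47.48 = 0.1163.
yc = 0.1163^(1/3) = 0.4881 m.

0.4881


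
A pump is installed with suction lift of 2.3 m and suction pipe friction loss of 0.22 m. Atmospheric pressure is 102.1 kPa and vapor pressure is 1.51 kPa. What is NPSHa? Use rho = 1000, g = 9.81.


NPSHa = p_atm/(rho*g) - z_s - hf_s - p_vap/(rho*g).
p_atm/(rho*g) = 102.1*1000 / (1000*9.81) = 10.408 m.
p_vap/(rho*g) = 1.51*1000 / (1000*9.81) = 0.154 m.
NPSHa = 10.408 - 2.3 - 0.22 - 0.154
      = 7.73 m.

7.73


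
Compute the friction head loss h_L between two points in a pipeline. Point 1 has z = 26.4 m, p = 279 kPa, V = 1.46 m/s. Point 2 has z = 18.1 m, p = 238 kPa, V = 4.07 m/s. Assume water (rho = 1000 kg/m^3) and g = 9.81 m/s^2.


Total head at each section: H = z + p/(rho*g) + V^2/(2g).
H1 = 26.4 + 279*1000/(1000*9.81) + 1.46^2/(2*9.81)
   = 26.4 + 28.44 + 0.1086
   = 54.949 m.
H2 = 18.1 + 238*1000/(1000*9.81) + 4.07^2/(2*9.81)
   = 18.1 + 24.261 + 0.8443
   = 43.205 m.
h_L = H1 - H2 = 54.949 - 43.205 = 11.744 m.

11.744


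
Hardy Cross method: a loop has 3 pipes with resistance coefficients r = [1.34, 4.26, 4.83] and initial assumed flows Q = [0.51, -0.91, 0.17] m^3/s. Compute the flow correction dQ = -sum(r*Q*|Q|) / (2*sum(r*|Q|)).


Numerator terms (r*Q*|Q|): 1.34*0.51*|0.51| = 0.3485; 4.26*-0.91*|-0.91| = -3.5277; 4.83*0.17*|0.17| = 0.1396.
Sum of numerator = -3.0396.
Denominator terms (r*|Q|): 1.34*|0.51| = 0.6834; 4.26*|-0.91| = 3.8766; 4.83*|0.17| = 0.8211.
2 * sum of denominator = 2 * 5.3811 = 10.7622.
dQ = --3.0396 / 10.7622 = 0.2824 m^3/s.

0.2824


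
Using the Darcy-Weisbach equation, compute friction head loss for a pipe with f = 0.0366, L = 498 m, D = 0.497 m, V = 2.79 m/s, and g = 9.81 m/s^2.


Darcy-Weisbach equation: h_f = f * (L/D) * V^2/(2g).
f * L/D = 0.0366 * 498/0.497 = 36.6736.
V^2/(2g) = 2.79^2 / (2*9.81) = 7.7841 / 19.62 = 0.3967 m.
h_f = 36.6736 * 0.3967 = 14.55 m.

14.55


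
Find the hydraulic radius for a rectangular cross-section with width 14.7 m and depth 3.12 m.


For a rectangular section:
Flow area A = b * y = 14.7 * 3.12 = 45.86 m^2.
Wetted perimeter P = b + 2y = 14.7 + 2*3.12 = 20.94 m.
Hydraulic radius R = A/P = 45.86 / 20.94 = 2.1903 m.

2.1903


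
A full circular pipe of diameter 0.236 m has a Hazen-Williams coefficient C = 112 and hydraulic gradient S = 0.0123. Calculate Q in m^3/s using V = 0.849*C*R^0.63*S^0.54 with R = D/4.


For a full circular pipe, R = D/4 = 0.236/4 = 0.059 m.
V = 0.849 * 112 * 0.059^0.63 * 0.0123^0.54
  = 0.849 * 112 * 0.168127 * 0.093014
  = 1.487 m/s.
Pipe area A = pi*D^2/4 = pi*0.236^2/4 = 0.0437 m^2.
Q = A * V = 0.0437 * 1.487 = 0.065 m^3/s.

0.065


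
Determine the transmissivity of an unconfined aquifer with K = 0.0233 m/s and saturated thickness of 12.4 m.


Transmissivity is defined as T = K * h.
T = 0.0233 * 12.4
  = 0.2889 m^2/s.

0.2889


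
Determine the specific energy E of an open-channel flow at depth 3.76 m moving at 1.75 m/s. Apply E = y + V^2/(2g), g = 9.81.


Specific energy E = y + V^2/(2g).
Velocity head = V^2/(2g) = 1.75^2 / (2*9.81) = 3.0625 / 19.62 = 0.1561 m.
E = 3.76 + 0.1561 = 3.9161 m.

3.9161


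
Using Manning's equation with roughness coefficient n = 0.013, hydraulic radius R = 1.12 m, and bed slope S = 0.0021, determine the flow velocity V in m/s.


Manning's equation gives V = (1/n) * R^(2/3) * S^(1/2).
First, compute R^(2/3) = 1.12^(2/3) = 1.0785.
Next, S^(1/2) = 0.0021^(1/2) = 0.045826.
Then 1/n = 1/0.013 = 76.92.
V = 76.92 * 1.0785 * 0.045826 = 3.8017 m/s.

3.8017


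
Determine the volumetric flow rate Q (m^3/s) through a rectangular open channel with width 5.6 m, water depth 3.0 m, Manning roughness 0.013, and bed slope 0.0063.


For a rectangular channel, the cross-sectional area A = b * y = 5.6 * 3.0 = 16.8 m^2.
The wetted perimeter P = b + 2y = 5.6 + 2*3.0 = 11.6 m.
Hydraulic radius R = A/P = 16.8/11.6 = 1.4483 m.
Velocity V = (1/n)*R^(2/3)*S^(1/2) = (1/0.013)*1.4483^(2/3)*0.0063^(1/2) = 7.8156 m/s.
Discharge Q = A * V = 16.8 * 7.8156 = 131.302 m^3/s.

131.302


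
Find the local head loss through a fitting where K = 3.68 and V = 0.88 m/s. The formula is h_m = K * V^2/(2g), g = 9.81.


Minor loss formula: h_m = K * V^2/(2g).
V^2 = 0.88^2 = 0.7744.
V^2/(2g) = 0.7744 / 19.62 = 0.0395 m.
h_m = 3.68 * 0.0395 = 0.1452 m.

0.1452


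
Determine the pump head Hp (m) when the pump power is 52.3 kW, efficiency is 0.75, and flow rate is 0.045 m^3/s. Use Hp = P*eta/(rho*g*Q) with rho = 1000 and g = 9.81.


Pump head formula: Hp = P * eta / (rho * g * Q).
Numerator: P * eta = 52.3 * 1000 * 0.75 = 39225.0 W.
Denominator: rho * g * Q = 1000 * 9.81 * 0.045 = 441.45.
Hp = 39225.0 / 441.45 = 88.85 m.

88.85


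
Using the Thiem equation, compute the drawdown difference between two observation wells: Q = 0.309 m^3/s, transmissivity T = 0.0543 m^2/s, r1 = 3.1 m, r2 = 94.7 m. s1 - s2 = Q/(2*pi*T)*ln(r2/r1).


Thiem equation: s1 - s2 = Q/(2*pi*T) * ln(r2/r1).
ln(r2/r1) = ln(94.7/3.1) = 3.4193.
Q/(2*pi*T) = 0.309 / (2*pi*0.0543) = 0.309 / 0.3412 = 0.9057.
s1 - s2 = 0.9057 * 3.4193 = 3.0968 m.

3.0968


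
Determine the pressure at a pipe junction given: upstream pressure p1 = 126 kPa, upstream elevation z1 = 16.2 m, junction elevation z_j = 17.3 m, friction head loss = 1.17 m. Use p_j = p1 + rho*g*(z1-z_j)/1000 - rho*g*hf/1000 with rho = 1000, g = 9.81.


Junction pressure: p_j = p1 + rho*g*(z1 - z_j)/1000 - rho*g*hf/1000.
Elevation term = 1000*9.81*(16.2 - 17.3)/1000 = -10.791 kPa.
Friction term = 1000*9.81*1.17/1000 = 11.478 kPa.
p_j = 126 + -10.791 - 11.478 = 103.73 kPa.

103.73


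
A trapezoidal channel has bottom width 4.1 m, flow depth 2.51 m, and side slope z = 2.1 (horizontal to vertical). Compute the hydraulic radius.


For a trapezoidal section with side slope z:
A = (b + z*y)*y = (4.1 + 2.1*2.51)*2.51 = 23.521 m^2.
P = b + 2*y*sqrt(1 + z^2) = 4.1 + 2*2.51*sqrt(1 + 2.1^2) = 15.776 m.
R = A/P = 23.521 / 15.776 = 1.4909 m.

1.4909


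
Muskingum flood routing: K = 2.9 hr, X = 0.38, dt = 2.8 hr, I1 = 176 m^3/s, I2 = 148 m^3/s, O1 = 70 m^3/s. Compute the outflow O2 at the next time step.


Muskingum coefficients:
denom = 2*K*(1-X) + dt = 2*2.9*(1-0.38) + 2.8 = 6.396.
C0 = (dt - 2*K*X)/denom = (2.8 - 2*2.9*0.38)/6.396 = 0.0932.
C1 = (dt + 2*K*X)/denom = (2.8 + 2*2.9*0.38)/6.396 = 0.7824.
C2 = (2*K*(1-X) - dt)/denom = 0.1245.
O2 = C0*I2 + C1*I1 + C2*O1
   = 0.0932*148 + 0.7824*176 + 0.1245*70
   = 160.2 m^3/s.

160.2


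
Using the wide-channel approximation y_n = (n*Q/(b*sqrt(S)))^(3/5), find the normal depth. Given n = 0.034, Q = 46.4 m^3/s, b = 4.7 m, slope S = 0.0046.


We use the wide-channel approximation y_n = (n*Q/(b*sqrt(S)))^(3/5).
sqrt(S) = sqrt(0.0046) = 0.067823.
Numerator: n*Q = 0.034 * 46.4 = 1.5776.
Denominator: b*sqrt(S) = 4.7 * 0.067823 = 0.318768.
arg = 4.949.
y_n = 4.949^(3/5) = 2.6104 m.

2.6104


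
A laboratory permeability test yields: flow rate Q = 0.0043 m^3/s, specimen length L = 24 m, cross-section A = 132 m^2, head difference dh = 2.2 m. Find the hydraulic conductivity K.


From K = Q*L / (A*dh):
Numerator: Q*L = 0.0043 * 24 = 0.1032.
Denominator: A*dh = 132 * 2.2 = 290.4.
K = 0.1032 / 290.4 = 0.000355 m/s.

0.000355


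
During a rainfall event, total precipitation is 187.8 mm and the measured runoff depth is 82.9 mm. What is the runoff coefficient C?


The runoff coefficient C = runoff depth / rainfall depth.
C = 82.9 / 187.8
  = 0.4414.

0.4414


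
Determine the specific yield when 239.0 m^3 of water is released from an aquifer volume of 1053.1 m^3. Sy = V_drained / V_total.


Specific yield Sy = Volume drained / Total volume.
Sy = 239.0 / 1053.1
   = 0.2269.

0.2269


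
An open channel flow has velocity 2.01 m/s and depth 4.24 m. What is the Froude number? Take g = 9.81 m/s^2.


The Froude number is defined as Fr = V / sqrt(g*y).
g*y = 9.81 * 4.24 = 41.5944.
sqrt(g*y) = sqrt(41.5944) = 6.4494.
Fr = 2.01 / 6.4494 = 0.3117.

0.3117


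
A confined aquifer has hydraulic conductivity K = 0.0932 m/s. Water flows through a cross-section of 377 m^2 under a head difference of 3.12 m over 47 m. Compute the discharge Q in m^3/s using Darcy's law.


Darcy's law: Q = K * A * i, where i = dh/L.
Hydraulic gradient i = 3.12 / 47 = 0.066383.
Q = 0.0932 * 377 * 0.066383
  = 2.3325 m^3/s.

2.3325


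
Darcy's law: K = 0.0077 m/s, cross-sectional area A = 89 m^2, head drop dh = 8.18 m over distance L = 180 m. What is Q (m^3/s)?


Darcy's law: Q = K * A * i, where i = dh/L.
Hydraulic gradient i = 8.18 / 180 = 0.045444.
Q = 0.0077 * 89 * 0.045444
  = 0.0311 m^3/s.

0.0311


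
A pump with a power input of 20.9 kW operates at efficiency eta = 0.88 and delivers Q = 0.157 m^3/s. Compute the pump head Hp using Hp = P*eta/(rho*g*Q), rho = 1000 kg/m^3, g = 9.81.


Pump head formula: Hp = P * eta / (rho * g * Q).
Numerator: P * eta = 20.9 * 1000 * 0.88 = 18392.0 W.
Denominator: rho * g * Q = 1000 * 9.81 * 0.157 = 1540.17.
Hp = 18392.0 / 1540.17 = 11.94 m.

11.94


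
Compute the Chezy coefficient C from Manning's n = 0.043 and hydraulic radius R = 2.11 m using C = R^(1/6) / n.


The Chezy coefficient relates to Manning's n through C = R^(1/6) / n.
R^(1/6) = 2.11^(1/6) = 1.132523.
C = 1.132523 / 0.043 = 26.34 m^(1/2)/s.

26.34


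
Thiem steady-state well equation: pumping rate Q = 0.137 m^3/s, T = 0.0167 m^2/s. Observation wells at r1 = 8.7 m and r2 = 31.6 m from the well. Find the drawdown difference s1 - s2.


Thiem equation: s1 - s2 = Q/(2*pi*T) * ln(r2/r1).
ln(r2/r1) = ln(31.6/8.7) = 1.2898.
Q/(2*pi*T) = 0.137 / (2*pi*0.0167) = 0.137 / 0.1049 = 1.3056.
s1 - s2 = 1.3056 * 1.2898 = 1.6841 m.

1.6841


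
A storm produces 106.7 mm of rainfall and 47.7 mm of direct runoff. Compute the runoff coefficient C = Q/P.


The runoff coefficient C = runoff depth / rainfall depth.
C = 47.7 / 106.7
  = 0.447.

0.447


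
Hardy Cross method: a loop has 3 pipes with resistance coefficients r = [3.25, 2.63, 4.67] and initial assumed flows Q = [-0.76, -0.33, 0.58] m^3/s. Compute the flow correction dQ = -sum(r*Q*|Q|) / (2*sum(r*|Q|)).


Numerator terms (r*Q*|Q|): 3.25*-0.76*|-0.76| = -1.8772; 2.63*-0.33*|-0.33| = -0.2864; 4.67*0.58*|0.58| = 1.571.
Sum of numerator = -0.5926.
Denominator terms (r*|Q|): 3.25*|-0.76| = 2.47; 2.63*|-0.33| = 0.8679; 4.67*|0.58| = 2.7086.
2 * sum of denominator = 2 * 6.0465 = 12.093.
dQ = --0.5926 / 12.093 = 0.049 m^3/s.

0.049


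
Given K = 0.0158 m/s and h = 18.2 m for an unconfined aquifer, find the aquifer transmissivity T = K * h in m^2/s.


Transmissivity is defined as T = K * h.
T = 0.0158 * 18.2
  = 0.2876 m^2/s.

0.2876


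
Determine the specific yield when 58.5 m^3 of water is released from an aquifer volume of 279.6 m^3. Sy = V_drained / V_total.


Specific yield Sy = Volume drained / Total volume.
Sy = 58.5 / 279.6
   = 0.2092.

0.2092


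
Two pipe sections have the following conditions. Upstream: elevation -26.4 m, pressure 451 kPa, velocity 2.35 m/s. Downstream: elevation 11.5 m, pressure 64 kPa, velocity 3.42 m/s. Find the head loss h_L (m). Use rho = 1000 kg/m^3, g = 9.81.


Total head at each section: H = z + p/(rho*g) + V^2/(2g).
H1 = -26.4 + 451*1000/(1000*9.81) + 2.35^2/(2*9.81)
   = -26.4 + 45.973 + 0.2815
   = 19.855 m.
H2 = 11.5 + 64*1000/(1000*9.81) + 3.42^2/(2*9.81)
   = 11.5 + 6.524 + 0.5961
   = 18.62 m.
h_L = H1 - H2 = 19.855 - 18.62 = 1.235 m.

1.235


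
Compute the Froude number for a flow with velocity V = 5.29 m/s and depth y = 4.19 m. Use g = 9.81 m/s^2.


The Froude number is defined as Fr = V / sqrt(g*y).
g*y = 9.81 * 4.19 = 41.1039.
sqrt(g*y) = sqrt(41.1039) = 6.4112.
Fr = 5.29 / 6.4112 = 0.8251.

0.8251


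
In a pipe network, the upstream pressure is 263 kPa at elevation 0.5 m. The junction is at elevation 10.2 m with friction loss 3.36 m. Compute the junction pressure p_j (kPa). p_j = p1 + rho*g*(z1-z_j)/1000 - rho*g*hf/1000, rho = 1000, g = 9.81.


Junction pressure: p_j = p1 + rho*g*(z1 - z_j)/1000 - rho*g*hf/1000.
Elevation term = 1000*9.81*(0.5 - 10.2)/1000 = -95.157 kPa.
Friction term = 1000*9.81*3.36/1000 = 32.962 kPa.
p_j = 263 + -95.157 - 32.962 = 134.88 kPa.

134.88


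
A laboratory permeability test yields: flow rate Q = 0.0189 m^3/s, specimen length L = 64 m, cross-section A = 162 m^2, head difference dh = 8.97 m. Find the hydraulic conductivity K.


From K = Q*L / (A*dh):
Numerator: Q*L = 0.0189 * 64 = 1.2096.
Denominator: A*dh = 162 * 8.97 = 1453.14.
K = 1.2096 / 1453.14 = 0.000832 m/s.

0.000832


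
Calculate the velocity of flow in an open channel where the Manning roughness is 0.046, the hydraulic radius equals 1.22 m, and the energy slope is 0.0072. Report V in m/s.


Manning's equation gives V = (1/n) * R^(2/3) * S^(1/2).
First, compute R^(2/3) = 1.22^(2/3) = 1.1418.
Next, S^(1/2) = 0.0072^(1/2) = 0.084853.
Then 1/n = 1/0.046 = 21.74.
V = 21.74 * 1.1418 * 0.084853 = 2.1061 m/s.

2.1061


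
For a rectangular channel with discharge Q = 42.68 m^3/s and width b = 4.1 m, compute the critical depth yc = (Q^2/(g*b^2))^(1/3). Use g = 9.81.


Using yc = (Q^2 / (g * b^2))^(1/3):
Q^2 = 42.68^2 = 1821.58.
g * b^2 = 9.81 * 4.1^2 = 9.81 * 16.81 = 164.91.
Q^2 / (g*b^2) = 1821.58 / 164.91 = 11.0459.
yc = 11.0459^(1/3) = 2.2271 m.

2.2271


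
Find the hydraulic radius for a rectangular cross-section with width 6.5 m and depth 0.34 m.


For a rectangular section:
Flow area A = b * y = 6.5 * 0.34 = 2.21 m^2.
Wetted perimeter P = b + 2y = 6.5 + 2*0.34 = 7.18 m.
Hydraulic radius R = A/P = 2.21 / 7.18 = 0.3078 m.

0.3078
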